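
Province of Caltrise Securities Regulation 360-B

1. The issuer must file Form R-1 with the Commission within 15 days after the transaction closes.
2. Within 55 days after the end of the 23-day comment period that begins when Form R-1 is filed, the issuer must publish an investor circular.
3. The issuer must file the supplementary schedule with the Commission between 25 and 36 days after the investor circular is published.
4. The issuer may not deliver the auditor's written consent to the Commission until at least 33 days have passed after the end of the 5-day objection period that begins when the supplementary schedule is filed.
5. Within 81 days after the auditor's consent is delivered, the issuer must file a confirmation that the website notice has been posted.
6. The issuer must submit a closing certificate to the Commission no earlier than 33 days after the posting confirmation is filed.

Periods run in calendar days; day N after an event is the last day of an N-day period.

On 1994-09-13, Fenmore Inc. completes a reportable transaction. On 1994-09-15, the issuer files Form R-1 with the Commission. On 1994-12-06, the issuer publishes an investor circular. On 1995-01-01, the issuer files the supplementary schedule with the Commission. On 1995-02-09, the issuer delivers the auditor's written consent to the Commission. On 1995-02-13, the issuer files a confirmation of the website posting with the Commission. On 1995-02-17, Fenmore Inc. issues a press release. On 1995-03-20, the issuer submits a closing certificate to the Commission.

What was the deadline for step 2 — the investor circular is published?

1994-12-02

Form R-1 is filed on 1994-09-15; the 23-day comment period therefore ends 1994-10-08, and step 2 runs from that date. 55 days after 1994-10-08 is 1994-12-02.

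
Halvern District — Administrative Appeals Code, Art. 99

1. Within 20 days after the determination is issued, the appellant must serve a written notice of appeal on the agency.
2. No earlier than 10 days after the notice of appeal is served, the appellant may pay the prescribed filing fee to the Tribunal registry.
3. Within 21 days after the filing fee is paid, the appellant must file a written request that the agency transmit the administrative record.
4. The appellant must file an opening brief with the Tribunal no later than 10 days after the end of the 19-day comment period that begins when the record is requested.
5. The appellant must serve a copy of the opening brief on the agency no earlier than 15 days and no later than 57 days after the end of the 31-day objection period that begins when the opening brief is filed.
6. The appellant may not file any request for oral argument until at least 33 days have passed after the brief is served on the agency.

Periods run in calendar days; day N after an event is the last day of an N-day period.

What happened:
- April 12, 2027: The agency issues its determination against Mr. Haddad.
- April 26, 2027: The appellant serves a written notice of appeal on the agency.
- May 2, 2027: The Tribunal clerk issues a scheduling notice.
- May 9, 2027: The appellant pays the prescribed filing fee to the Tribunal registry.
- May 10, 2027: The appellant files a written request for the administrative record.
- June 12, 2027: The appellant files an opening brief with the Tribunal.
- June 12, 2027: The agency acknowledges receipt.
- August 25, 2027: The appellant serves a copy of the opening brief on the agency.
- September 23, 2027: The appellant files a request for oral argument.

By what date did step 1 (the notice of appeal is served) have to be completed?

Step 1 runs from April 12, 2027, when the determination is issued. 20 days after April 12, 2027 is May 2, 2027.

May 2, 2027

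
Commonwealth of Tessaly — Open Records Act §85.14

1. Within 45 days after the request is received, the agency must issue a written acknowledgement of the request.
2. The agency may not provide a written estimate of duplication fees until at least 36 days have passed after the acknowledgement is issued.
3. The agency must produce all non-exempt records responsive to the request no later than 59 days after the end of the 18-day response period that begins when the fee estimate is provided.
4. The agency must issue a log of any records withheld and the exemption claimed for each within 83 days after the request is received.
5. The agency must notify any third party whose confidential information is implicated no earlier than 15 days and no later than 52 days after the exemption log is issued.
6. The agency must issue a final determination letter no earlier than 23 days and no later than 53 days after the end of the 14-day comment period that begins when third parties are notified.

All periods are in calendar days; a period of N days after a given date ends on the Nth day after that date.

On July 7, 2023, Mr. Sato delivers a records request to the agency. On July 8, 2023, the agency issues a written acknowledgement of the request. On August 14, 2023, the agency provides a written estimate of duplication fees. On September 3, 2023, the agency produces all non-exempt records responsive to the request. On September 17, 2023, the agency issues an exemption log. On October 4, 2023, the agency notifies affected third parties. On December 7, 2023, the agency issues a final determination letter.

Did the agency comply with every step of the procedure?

Yes

Step 1: 45 days after July 7, 2023 (when the request is received) is August 21, 2023; July 8, 2023 is within that limit.
Step 2: the earliest permitted date is 36 days after July 8, 2023 (when the acknowledgement is issued), i.e. August 13, 2023; done August 14, 2023 — permitted.
Step 3: 59 days after September 1, 2023 (end of the 18-day response period, which began when the fee estimate is provided on August 14, 2023) is October 30, 2023; September 3, 2023 is within that limit.
Step 4: 83 days after July 7, 2023 (when the request is received) is September 28, 2023; September 17, 2023 is within that limit.
Step 5: the window is 15–52 days after September 17, 2023 (when the exemption log is issued), so October 2, 2023 through November 8, 2023; done October 4, 2023, which is between those dates.
Step 6: the window is 23–53 days after October 18, 2023 (end of the 14-day comment period, which began when third parties are notified on October 4, 2023), so November 10, 2023 through December 10, 2023; December 7, 2023 falls inside that range.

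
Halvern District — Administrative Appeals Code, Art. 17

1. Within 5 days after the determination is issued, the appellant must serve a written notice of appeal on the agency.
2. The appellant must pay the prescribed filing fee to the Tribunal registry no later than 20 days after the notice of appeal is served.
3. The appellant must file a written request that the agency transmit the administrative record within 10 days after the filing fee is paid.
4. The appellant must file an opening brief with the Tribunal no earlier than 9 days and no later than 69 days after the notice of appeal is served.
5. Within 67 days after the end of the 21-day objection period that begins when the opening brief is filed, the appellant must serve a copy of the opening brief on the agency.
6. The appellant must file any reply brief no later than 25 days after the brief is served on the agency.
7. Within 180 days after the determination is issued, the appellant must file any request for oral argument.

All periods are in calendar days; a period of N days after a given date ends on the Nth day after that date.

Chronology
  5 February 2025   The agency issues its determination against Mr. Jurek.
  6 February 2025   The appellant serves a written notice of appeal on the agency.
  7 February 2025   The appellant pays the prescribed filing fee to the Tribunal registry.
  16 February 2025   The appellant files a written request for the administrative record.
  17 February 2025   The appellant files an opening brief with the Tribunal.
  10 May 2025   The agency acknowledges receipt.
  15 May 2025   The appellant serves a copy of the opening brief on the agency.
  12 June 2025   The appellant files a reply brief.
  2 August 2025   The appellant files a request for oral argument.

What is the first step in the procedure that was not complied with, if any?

Step 6

Step 1 — counting 5 days from 5 February 2025 (when the determination is issued) gives a deadline of 10 February 2025; 6 February 2025 is within that limit.
Step 2 — counting 20 days from 6 February 2025 (when the notice of appeal is served) gives a deadline of 26 February 2025; 7 February 2025 is within that limit.
Step 3 — counting 10 days from 7 February 2025 (when the filing fee is paid) gives a deadline of 17 February 2025; completed 16 February 2025, before the deadline.
Step 4 — 9 and 69 days from 6 February 2025 (when the notice of appeal is served) are 15 February 2025 and 16 April 2025 respectively; 17 February 2025 falls inside that range.
Step 5 — counting 67 days from 10 March 2025 (end of the 21-day objection period, which began when the opening brief is filed on 17 February 2025) gives a deadline of 16 May 2025; 15 May 2025 is within that limit.
Step 6 — counting 25 days from 15 May 2025 (when the brief is served on the agency) gives a deadline of 9 June 2025; done 12 June 2025 — 3 days late.
The analysis stops there.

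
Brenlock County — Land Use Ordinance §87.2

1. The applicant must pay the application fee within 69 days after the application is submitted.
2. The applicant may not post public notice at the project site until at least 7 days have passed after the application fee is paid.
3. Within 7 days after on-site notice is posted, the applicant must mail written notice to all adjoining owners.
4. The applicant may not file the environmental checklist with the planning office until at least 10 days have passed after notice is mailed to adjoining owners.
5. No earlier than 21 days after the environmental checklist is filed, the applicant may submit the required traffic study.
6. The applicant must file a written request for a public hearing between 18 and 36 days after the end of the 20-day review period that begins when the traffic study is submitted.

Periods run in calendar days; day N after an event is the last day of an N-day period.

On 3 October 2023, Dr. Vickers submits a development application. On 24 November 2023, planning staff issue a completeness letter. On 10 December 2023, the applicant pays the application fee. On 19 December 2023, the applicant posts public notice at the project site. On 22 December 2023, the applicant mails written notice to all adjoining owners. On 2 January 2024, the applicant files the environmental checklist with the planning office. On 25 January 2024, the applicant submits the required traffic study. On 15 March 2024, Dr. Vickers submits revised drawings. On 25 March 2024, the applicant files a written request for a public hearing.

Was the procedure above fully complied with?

(1) due by 3 October 2023 + 69 days = 11 December 2023; completed 10 December 2023, before the deadline.
(2) permitted from 10 December 2023 + 7 days = 17 December 2023 onward; done 19 December 2023 — permitted.
(3) due by 19 December 2023 + 7 days = 26 December 2023; 22 December 2023 is within that limit.
(4) permitted from 22 December 2023 + 10 days = 1 January 2024 onward; done 2 January 2024, after the minimum wait.
(5) permitted from 2 January 2024 + 21 days = 23 January 2024 onward; done 25 January 2024 — permitted.
(6) the permitted window runs from 14 February 2024 + 18 = 3 March 2024 to 14 February 2024 + 36 = 21 March 2024; done 25 March 2024 — 4 days after the window closed.
The analysis stops there.

No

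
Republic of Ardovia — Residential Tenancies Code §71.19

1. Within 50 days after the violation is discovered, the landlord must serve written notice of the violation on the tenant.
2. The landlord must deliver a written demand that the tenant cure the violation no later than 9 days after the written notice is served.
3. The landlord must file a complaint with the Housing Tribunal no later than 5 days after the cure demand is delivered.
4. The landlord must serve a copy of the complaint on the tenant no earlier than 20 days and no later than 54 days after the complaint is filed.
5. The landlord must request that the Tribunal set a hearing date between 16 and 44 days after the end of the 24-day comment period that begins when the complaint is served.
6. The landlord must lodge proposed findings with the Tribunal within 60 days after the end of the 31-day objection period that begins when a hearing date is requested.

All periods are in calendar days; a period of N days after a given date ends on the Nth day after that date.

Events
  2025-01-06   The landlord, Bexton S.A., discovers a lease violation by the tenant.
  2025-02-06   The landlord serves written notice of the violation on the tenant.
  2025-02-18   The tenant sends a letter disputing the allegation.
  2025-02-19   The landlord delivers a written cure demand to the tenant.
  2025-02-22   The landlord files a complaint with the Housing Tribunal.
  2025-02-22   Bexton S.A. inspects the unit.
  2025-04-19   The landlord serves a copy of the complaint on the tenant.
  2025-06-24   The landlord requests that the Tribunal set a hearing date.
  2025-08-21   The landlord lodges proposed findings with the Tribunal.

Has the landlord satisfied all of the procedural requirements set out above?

No

Step 1 — counting 50 days from 2025-01-06 (when the violation is discovered) gives a deadline of 2025-02-25; done 2025-02-06 — timely.
Step 2 — counting 9 days from 2025-02-06 (when the written notice is served) gives a deadline of 2025-02-15; 2025-02-19 misses that deadline by 4 days.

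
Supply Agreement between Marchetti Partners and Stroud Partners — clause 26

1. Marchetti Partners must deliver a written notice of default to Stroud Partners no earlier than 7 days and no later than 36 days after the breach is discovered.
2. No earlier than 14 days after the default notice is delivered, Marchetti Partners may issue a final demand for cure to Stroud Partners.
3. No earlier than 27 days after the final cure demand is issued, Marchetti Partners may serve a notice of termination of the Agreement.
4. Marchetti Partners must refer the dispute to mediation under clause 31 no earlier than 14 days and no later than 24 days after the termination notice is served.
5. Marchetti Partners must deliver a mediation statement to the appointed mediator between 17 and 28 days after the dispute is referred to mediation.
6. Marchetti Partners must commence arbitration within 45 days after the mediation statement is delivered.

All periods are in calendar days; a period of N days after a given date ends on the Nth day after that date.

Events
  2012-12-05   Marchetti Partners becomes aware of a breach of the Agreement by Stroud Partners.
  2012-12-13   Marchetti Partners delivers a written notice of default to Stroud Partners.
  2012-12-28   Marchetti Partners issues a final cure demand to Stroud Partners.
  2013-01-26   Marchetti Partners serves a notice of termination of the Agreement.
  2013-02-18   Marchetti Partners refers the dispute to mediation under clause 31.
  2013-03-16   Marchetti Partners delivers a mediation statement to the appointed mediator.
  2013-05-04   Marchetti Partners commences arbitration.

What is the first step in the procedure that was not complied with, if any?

Step 6

Step 1 — 7 and 36 days from 2012-12-05 (when the breach is discovered) are 2012-12-12 and 2013-01-10 respectively; done 2012-12-13, which is between those dates.
Step 2 — must wait 14 days from 2012-12-13 (when the default notice is delivered), so not before 2012-12-27; 2012-12-28 is on or after that date.
Step 3 — must wait 27 days from 2012-12-28 (when the final cure demand is issued), so not before 2013-01-24; 2013-01-26 is on or after that date.
Step 4 — 14 and 24 days from 2013-01-26 (when the termination notice is served) are 2013-02-09 and 2013-02-19 respectively; 2013-02-18 falls inside that range.
Step 5 — 17 and 28 days from 2013-02-18 (when the dispute is referred to mediation) are 2013-03-07 and 2013-03-18 respectively; done 2013-03-16, which is between those dates.
Step 6 — counting 45 days from 2013-03-16 (when the mediation statement is delivered) gives a deadline of 2013-04-30; 2013-05-04 misses that deadline by 4 days.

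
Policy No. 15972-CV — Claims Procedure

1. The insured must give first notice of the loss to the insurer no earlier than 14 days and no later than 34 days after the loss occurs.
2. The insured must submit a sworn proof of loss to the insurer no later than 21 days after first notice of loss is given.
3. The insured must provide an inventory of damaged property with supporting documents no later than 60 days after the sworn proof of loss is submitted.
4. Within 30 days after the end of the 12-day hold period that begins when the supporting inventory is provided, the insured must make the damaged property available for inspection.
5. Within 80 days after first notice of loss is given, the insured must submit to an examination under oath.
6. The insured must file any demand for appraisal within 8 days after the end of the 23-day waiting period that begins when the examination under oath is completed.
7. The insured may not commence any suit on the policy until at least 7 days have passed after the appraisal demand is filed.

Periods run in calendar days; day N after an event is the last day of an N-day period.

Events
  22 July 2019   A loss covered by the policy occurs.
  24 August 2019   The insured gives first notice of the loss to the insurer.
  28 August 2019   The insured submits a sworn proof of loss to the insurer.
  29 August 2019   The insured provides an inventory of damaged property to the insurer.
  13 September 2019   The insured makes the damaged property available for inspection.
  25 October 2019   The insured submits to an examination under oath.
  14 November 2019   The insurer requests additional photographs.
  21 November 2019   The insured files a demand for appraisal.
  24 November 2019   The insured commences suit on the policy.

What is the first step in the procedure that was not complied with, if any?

Step 7

Step 1: the window is 14–34 days after 22 July 2019 (when the loss occurs), so 5 August 2019 through 25 August 2019; 24 August 2019 falls inside that range.
Step 2: 21 days after 24 August 2019 (when first notice of loss is given) is 14 September 2019; completed 28 August 2019, before the deadline.
Step 3: 60 days after 28 August 2019 (when the sworn proof of loss is submitted) is 27 October 2019; completed 29 August 2019, before the deadline.
Step 4: 30 days after 10 September 2019 (end of the 12-day hold period, which began when the supporting inventory is provided on 29 August 2019) is 10 October 2019; completed 13 September 2019, before the deadline.
Step 5: 80 days after 24 August 2019 (when first notice of loss is given) is 12 November 2019; 25 October 2019 is within that limit.
Step 6: 8 days after 17 November 2019 (end of the 23-day waiting period, which began when the examination under oath is completed on 25 October 2019) is 25 November 2019; completed 21 November 2019, before the deadline.
Step 7: the earliest permitted date is 7 days after 21 November 2019 (when the appraisal demand is filed), i.e. 28 November 2019; 24 November 2019 is 4 days before the earliest permitted date.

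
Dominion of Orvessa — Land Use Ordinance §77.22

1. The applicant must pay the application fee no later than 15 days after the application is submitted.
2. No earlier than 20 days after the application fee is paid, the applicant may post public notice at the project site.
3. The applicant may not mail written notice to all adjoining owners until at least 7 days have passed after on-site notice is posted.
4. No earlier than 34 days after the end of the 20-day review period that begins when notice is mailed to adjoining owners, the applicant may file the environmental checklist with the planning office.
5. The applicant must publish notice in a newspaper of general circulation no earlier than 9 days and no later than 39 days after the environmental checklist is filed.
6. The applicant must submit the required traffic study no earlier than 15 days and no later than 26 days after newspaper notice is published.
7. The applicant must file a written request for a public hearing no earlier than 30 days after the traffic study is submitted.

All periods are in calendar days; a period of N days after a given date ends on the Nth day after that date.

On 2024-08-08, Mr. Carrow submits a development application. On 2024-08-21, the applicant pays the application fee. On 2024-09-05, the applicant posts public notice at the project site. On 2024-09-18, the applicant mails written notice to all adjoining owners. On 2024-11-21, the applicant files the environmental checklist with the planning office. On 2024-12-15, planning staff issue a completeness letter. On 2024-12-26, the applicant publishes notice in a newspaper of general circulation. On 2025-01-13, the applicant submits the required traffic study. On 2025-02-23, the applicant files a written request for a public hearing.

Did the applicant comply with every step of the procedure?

No

Step 1: 15 days after 2024-08-08 (when the application is submitted) is 2024-08-23; 2024-08-21 is within that limit.
Step 2: the earliest permitted date is 20 days after 2024-08-21 (when the application fee is paid), i.e. 2024-09-10; acted on 2024-09-05, 5 days prematurely.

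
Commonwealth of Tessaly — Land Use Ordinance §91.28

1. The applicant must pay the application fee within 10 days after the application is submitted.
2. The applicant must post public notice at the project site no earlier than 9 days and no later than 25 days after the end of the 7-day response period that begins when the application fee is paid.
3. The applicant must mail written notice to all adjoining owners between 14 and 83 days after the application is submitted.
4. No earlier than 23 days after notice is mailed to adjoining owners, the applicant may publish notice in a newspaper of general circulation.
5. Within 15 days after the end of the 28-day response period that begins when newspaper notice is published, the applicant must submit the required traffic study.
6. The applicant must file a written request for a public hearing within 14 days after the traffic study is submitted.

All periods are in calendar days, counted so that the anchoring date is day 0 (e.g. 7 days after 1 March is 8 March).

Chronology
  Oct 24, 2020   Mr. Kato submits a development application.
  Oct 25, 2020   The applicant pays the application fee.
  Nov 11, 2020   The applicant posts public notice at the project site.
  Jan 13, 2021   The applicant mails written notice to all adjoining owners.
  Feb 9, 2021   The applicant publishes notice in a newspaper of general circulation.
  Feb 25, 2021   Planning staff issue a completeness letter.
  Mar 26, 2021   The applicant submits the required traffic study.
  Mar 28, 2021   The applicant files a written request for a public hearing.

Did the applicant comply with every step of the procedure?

No

Step 1: 10 days after Oct 24, 2020 (when the application is submitted) is Nov 3, 2020; completed Oct 25, 2020, before the deadline.
Step 2: the window is 9–25 days after Nov 1, 2020 (end of the 7-day response period, which began when the application fee is paid on Oct 25, 2020), so Nov 10, 2020 through Nov 26, 2020; Nov 11, 2020 falls inside that range.
Step 3: the window is 14–83 days after Oct 24, 2020 (when the application is submitted), so Nov 7, 2020 through Jan 15, 2021; Jan 13, 2021 falls inside that range.
Step 4: the earliest permitted date is 23 days after Jan 13, 2021 (when notice is mailed to adjoining owners), i.e. Feb 5, 2021; done Feb 9, 2021, after the minimum wait.
Step 5: 15 days after Mar 9, 2021 (end of the 28-day response period, which began when newspaper notice is published on Feb 9, 2021) is Mar 24, 2021; not done until Mar 26, 2021, 2 days after the deadline.
No need to go further; step 5 was not satisfied.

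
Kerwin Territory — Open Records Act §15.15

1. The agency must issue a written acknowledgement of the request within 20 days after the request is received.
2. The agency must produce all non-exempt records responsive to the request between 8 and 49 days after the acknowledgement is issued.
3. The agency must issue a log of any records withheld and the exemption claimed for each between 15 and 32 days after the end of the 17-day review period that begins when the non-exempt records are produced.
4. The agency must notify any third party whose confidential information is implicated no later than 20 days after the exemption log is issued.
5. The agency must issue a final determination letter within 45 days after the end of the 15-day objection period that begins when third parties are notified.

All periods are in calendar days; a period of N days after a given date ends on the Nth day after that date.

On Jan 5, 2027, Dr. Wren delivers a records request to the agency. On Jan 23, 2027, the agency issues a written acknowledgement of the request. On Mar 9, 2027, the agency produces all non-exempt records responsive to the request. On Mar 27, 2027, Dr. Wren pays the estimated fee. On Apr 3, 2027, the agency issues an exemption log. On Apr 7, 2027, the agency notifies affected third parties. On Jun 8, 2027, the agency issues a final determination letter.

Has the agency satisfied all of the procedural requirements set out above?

No

(1) due by Jan 5, 2027 + 20 days = Jan 25, 2027; completed Jan 23, 2027, before the deadline.
(2) the permitted window runs from Jan 23, 2027 + 8 = Jan 31, 2027 to Jan 23, 2027 + 49 = Mar 13, 2027; Mar 9, 2027 falls inside that range.
(3) the permitted window runs from Mar 26, 2027 + 15 = Apr 10, 2027 to Mar 26, 2027 + 32 = Apr 27, 2027; Apr 3, 2027 is 7 days too early.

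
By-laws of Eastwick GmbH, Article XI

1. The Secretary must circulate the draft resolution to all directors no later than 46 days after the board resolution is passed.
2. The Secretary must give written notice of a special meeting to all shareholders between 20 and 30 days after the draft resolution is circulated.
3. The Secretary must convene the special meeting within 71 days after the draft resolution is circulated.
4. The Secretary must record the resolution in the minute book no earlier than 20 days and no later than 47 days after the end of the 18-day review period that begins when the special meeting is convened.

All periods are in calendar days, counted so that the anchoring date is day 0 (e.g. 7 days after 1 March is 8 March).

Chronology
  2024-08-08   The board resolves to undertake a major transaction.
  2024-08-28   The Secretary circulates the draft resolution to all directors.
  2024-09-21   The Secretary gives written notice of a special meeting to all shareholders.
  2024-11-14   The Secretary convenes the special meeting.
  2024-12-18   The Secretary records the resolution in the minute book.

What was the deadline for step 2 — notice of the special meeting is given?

Step 2 runs from 2024-08-28, when the draft resolution is circulated. The window is 20–30 days after 2024-08-28; it closes on 2024-09-27.

2024-09-27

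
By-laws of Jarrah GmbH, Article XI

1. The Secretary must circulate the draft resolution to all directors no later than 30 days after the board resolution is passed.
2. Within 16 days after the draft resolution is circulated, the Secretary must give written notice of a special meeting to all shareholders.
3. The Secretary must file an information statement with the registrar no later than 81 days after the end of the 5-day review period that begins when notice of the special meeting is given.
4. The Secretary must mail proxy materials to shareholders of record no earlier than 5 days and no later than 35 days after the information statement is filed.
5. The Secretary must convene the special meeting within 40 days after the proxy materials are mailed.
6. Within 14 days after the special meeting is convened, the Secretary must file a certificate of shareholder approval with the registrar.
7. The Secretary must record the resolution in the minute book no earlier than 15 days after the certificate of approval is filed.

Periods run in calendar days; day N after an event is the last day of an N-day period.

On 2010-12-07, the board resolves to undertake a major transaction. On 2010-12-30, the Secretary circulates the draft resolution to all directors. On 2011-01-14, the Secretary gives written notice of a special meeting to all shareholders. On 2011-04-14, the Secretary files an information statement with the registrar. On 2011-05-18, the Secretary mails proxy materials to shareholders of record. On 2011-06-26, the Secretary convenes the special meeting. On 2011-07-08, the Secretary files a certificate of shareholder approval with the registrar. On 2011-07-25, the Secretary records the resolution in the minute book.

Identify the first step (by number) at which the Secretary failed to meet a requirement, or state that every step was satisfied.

Step 3

Step 1 — counting 30 days from 2010-12-07 (when the board resolution is passed) gives a deadline of 2011-01-06; completed 2010-12-30, before the deadline.
Step 2 — counting 16 days from 2010-12-30 (when the draft resolution is circulated) gives a deadline of 2011-01-15; 2011-01-14 is within that limit.
Step 3 — counting 81 days from 2011-01-19 (end of the 5-day review period, which began when notice of the special meeting is given on 2011-01-14) gives a deadline of 2011-04-10; done 2011-04-14 — 4 days late.
No need to go further; step 3 was not satisfied.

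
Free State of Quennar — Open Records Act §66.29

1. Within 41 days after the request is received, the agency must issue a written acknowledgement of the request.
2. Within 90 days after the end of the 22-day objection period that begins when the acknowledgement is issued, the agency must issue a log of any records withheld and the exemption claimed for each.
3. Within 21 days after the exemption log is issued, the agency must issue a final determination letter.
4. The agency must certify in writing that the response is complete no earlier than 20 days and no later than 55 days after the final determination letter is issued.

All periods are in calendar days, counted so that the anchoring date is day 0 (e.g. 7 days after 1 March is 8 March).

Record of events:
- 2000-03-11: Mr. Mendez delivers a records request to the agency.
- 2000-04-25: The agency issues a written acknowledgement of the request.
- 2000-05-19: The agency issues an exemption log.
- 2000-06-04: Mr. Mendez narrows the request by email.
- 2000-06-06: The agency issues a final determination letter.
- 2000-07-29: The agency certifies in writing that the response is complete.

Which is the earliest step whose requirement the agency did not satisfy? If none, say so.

(1) due by 2000-03-11 + 41 days = 2000-04-21; 2000-04-25 misses that deadline by 4 days.

Step 1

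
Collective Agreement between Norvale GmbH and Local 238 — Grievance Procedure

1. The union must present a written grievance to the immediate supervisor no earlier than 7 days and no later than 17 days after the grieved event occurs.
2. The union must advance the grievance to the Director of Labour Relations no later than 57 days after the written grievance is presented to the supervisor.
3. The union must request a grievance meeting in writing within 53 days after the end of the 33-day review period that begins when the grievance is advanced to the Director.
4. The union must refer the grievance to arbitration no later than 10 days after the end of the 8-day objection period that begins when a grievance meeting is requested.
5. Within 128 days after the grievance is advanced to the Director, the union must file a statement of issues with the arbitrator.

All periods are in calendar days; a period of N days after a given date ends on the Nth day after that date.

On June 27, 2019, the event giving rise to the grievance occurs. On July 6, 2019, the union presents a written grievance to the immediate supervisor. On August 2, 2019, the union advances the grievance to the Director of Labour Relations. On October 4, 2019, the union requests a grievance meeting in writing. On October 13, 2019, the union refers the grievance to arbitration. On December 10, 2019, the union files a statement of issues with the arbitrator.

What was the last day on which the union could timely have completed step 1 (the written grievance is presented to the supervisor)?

Step 1 runs from June 27, 2019, when the grieved event occurs. The window is 7–17 days after June 27, 2019; it closes on July 14, 2019.

July 14, 2019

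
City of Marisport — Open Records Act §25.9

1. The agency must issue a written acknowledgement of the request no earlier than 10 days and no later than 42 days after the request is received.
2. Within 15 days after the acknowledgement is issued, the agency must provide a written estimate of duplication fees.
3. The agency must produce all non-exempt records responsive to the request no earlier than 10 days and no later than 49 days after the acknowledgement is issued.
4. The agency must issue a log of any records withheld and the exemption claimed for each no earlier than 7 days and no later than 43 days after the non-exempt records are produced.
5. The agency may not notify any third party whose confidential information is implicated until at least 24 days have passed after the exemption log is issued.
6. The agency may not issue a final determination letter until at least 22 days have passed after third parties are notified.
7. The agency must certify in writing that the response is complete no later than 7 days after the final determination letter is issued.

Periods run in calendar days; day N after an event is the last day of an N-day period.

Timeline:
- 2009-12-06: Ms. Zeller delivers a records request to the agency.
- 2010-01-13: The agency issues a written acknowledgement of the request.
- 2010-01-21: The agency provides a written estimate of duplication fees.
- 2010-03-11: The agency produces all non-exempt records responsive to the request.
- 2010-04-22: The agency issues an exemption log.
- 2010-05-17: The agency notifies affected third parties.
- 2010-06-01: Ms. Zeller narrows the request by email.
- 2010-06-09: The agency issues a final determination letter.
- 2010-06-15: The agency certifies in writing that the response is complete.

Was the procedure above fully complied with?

(1) the permitted window runs from 2009-12-06 + 10 = 2009-12-16 to 2009-12-06 + 42 = 2010-01-17; done 2010-01-13, which is between those dates.
(2) due by 2010-01-13 + 15 days = 2010-01-28; 2010-01-21 is within that limit.
(3) the permitted window runs from 2010-01-13 + 10 = 2010-01-23 to 2010-01-13 + 49 = 2010-03-03; 2010-03-11 is 8 days past the end of the window.

No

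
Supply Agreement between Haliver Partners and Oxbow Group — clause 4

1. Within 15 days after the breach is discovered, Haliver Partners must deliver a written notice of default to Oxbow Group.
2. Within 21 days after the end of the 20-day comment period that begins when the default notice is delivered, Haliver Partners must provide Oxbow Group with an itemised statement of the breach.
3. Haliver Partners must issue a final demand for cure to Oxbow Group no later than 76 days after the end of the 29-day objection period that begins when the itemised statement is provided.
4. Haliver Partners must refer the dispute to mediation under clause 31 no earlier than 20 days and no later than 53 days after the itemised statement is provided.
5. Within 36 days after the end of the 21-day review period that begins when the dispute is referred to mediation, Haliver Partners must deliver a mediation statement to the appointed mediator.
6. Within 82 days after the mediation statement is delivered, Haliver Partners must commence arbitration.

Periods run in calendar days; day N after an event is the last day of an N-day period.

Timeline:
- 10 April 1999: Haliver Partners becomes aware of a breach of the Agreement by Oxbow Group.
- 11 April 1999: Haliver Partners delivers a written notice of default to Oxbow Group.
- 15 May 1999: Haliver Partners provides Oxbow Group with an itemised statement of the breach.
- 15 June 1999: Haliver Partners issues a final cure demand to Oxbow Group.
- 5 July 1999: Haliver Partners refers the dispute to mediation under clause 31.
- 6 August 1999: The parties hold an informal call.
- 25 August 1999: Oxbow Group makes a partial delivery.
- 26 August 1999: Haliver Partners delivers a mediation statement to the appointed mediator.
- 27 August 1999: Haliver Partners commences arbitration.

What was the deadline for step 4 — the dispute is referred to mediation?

7 July 1999

Step 4 runs from 15 May 1999, when the itemised statement is provided. The window is 20–53 days after 15 May 1999; it closes on 7 July 1999.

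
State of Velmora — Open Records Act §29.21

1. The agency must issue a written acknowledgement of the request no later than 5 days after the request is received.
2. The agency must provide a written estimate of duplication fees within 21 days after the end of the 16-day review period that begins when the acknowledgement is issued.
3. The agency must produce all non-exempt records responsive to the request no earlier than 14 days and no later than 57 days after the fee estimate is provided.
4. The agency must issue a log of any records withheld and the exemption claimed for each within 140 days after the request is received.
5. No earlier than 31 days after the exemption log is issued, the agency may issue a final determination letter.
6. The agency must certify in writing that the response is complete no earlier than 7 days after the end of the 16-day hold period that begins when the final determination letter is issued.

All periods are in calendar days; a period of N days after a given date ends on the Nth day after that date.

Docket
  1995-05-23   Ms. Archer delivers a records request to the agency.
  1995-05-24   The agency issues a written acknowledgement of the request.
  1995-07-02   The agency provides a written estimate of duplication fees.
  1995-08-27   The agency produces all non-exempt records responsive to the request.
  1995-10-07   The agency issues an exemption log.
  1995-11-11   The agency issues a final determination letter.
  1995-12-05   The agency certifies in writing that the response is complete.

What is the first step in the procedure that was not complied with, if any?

Step 2

Step 1: 5 days after 1995-05-23 (when the request is received) is 1995-05-28; completed 1995-05-24, before the deadline.
Step 2: 21 days after 1995-06-09 (end of the 16-day review period, which began when the acknowledgement is issued on 1995-05-24) is 1995-06-30; done 1995-07-02 — 2 days late.
The procedure was therefore not followed at step 2.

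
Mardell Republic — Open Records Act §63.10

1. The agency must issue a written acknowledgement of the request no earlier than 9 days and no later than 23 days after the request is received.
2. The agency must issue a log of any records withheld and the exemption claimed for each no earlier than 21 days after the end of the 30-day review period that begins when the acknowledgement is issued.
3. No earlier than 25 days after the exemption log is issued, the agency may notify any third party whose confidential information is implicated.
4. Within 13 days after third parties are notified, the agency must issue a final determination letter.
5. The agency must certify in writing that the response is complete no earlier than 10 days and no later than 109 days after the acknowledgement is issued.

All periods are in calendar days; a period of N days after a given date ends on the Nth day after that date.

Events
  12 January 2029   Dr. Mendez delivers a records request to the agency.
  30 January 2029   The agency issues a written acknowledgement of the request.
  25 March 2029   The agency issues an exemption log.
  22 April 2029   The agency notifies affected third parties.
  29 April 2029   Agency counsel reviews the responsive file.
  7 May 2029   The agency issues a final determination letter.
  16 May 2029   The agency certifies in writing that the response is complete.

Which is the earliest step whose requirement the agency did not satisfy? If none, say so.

Step 4

(1) the permitted window runs from 12 January 2029 + 9 = 21 January 2029 to 12 January 2029 + 23 = 4 February 2029; done 30 January 2029 — within the window.
(2) permitted from 1 March 2029 + 21 days = 22 March 2029 onward; 25 March 2029 is on or after that date.
(3) permitted from 25 March 2029 + 25 days = 19 April 2029 onward; 22 April 2029 is on or after that date.
(4) due by 22 April 2029 + 13 days = 5 May 2029; not done until 7 May 2029, 2 days after the deadline.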